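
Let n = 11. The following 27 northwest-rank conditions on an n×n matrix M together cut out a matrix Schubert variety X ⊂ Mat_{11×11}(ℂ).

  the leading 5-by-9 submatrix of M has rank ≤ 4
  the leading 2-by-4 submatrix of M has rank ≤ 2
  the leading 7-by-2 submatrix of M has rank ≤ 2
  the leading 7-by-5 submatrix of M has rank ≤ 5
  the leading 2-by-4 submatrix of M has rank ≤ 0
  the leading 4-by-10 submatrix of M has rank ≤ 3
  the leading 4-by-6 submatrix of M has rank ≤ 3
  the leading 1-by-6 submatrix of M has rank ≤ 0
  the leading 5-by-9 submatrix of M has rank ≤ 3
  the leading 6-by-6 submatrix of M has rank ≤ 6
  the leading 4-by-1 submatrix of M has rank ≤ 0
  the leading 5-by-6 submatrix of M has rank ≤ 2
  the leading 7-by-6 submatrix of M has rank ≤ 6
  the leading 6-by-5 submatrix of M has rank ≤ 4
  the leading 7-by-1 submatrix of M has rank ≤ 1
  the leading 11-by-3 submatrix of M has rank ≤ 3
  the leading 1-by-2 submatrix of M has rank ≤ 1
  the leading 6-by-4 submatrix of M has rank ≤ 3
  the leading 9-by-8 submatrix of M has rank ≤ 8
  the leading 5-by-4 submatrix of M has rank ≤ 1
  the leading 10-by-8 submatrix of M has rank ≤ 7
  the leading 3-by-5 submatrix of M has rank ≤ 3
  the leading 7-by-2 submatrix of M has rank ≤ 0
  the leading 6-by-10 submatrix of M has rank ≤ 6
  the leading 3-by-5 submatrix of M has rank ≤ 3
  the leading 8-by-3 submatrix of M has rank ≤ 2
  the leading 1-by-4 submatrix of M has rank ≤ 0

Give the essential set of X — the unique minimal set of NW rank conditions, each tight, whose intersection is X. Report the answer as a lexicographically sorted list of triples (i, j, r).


Rank table r_w(11×11) implied by the 27 constraints:

  row 1: 0, 0, 0, 0, 0, 0, 1, 1, 1, 1, 1
  row 2: 0, 0, 0, 0, 1, 1, 2, 2, 2, 2, 2
  row 3: 0, 0, 1, 1, 2, 2, 3, 3, 3, 3, 3
  row 4: 0, 0, 1, 1, 2, 2, 3, 3, 3, 3, 4
  row 5: 0, 0, 1, 1, 2, 2, 3, 3, 3, 4, 5
  row 6: 0, 0, 1, 2, 3, 3, 4, 4, 4, 5, 6
  row 7: 0, 0, 1, 2, 3, 4, 5, 5, 5, 6, 7
  row 8: 1, 1, 2, 3, 4, 5, 6, 6, 6, 7, 8
  row 9: 1, 2, 3, 4, 5, 6, 7, 7, 7, 8, 9
  row 10: 1, 2, 3, 4, 5, 6, 7, 7, 8, 9, 10
  row 11: 1, 2, 3, 4, 5, 6, 7, 8, 9, 10, 11

giving w = (7, 5, 3, 11, 10, 4, 6, 1, 2, 9, 8) via Δ²R.

|D(w)|=30, |Ess(w)|=8:

[(1, 6, 0), (2, 4, 0), (4, 10, 3), (5, 4, 1), (5, 6, 2), (5, 9, 3), (7, 2, 0), (10, 8, 7)]


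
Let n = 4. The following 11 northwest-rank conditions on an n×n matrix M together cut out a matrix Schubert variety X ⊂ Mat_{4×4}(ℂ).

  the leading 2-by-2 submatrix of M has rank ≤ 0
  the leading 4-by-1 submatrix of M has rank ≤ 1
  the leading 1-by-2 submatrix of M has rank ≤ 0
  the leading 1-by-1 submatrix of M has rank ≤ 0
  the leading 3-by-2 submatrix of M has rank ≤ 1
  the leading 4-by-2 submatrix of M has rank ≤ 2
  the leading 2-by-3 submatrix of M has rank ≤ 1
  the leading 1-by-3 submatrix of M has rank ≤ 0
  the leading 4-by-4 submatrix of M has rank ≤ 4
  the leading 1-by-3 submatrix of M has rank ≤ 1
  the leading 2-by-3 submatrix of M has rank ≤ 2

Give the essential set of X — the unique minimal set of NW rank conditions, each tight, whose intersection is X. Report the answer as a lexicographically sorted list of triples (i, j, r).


Reconstructing r_w from the 11 given conditions:

  row 1: 0 | 0 | 0 | 1
  row 2: 0 | 0 | 1 | 2
  row 3: 1 | 1 | 2 | 3
  row 4: 1 | 2 | 3 | 4

giving w = (4, 3, 1, 2) via Δ²R.

Rothe diagram D(w) (5 cells), 2 SE-corners (essential conditions):

[(1, 3, 0), (2, 2, 0)]


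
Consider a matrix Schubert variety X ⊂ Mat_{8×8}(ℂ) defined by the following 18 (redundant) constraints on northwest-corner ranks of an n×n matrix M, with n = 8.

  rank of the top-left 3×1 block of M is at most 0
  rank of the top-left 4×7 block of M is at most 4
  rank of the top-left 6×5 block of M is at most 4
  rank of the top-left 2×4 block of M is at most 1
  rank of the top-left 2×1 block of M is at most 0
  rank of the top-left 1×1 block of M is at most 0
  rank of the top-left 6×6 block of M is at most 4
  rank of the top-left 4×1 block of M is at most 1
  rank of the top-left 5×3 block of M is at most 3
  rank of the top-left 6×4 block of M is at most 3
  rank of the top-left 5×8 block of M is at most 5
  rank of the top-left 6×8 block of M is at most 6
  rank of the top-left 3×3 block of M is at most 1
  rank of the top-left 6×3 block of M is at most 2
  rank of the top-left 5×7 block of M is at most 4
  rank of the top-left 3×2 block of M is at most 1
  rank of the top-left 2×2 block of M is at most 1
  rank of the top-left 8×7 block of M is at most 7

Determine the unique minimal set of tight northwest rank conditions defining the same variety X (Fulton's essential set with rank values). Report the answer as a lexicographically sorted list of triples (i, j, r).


Recovering R(i,j) via the rank-extension bound from the 18 conditions:

  0 1 1 1 1 1 1 1
  0 1 1 1 2 2 2 2
  0 1 1 2 3 3 3 3
  1 2 2 3 4 4 4 4
  1 2 2 3 4 4 4 5
  1 2 2 3 4 4 5 6
  1 2 3 4 5 5 6 7
  1 2 3 4 5 6 7 8

the unique w with this rank table is (2, 5, 4, 1, 8, 7, 3, 6).

6 SE-corners of the 11-cell Rothe diagram give Ess(w):

[(2, 4, 1), (3, 1, 0), (3, 3, 1), (5, 7, 4), (6, 3, 2), (6, 6, 4)]


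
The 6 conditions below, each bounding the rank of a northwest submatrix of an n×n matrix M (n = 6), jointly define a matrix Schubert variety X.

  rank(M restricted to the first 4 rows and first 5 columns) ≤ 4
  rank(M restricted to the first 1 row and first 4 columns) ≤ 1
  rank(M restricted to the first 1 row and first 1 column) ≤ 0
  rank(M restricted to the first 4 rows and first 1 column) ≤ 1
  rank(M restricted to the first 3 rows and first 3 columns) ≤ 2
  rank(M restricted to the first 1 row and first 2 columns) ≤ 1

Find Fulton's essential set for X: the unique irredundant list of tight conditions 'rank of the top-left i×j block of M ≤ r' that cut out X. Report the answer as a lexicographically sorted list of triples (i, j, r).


Propagating the 6 rank bounds to every northwest block:

  row 1: 0 | 1 | 1 | 1 | 1 | 1
  row 2: 1 | 2 | 2 | 2 | 2 | 2
  row 3: 1 | 2 | 2 | 3 | 3 | 3
  row 4: 1 | 2 | 3 | 4 | 4 | 4
  row 5: 1 | 2 | 3 | 4 | 5 | 5
  row 6: 1 | 2 | 3 | 4 | 5 | 6

second differences of R give the permutation w = (2, 1, 4, 3, 5, 6).

2 SE-corners of the 2-cell Rothe diagram give Ess(w):

[(1, 1, 0), (3, 3, 2)]


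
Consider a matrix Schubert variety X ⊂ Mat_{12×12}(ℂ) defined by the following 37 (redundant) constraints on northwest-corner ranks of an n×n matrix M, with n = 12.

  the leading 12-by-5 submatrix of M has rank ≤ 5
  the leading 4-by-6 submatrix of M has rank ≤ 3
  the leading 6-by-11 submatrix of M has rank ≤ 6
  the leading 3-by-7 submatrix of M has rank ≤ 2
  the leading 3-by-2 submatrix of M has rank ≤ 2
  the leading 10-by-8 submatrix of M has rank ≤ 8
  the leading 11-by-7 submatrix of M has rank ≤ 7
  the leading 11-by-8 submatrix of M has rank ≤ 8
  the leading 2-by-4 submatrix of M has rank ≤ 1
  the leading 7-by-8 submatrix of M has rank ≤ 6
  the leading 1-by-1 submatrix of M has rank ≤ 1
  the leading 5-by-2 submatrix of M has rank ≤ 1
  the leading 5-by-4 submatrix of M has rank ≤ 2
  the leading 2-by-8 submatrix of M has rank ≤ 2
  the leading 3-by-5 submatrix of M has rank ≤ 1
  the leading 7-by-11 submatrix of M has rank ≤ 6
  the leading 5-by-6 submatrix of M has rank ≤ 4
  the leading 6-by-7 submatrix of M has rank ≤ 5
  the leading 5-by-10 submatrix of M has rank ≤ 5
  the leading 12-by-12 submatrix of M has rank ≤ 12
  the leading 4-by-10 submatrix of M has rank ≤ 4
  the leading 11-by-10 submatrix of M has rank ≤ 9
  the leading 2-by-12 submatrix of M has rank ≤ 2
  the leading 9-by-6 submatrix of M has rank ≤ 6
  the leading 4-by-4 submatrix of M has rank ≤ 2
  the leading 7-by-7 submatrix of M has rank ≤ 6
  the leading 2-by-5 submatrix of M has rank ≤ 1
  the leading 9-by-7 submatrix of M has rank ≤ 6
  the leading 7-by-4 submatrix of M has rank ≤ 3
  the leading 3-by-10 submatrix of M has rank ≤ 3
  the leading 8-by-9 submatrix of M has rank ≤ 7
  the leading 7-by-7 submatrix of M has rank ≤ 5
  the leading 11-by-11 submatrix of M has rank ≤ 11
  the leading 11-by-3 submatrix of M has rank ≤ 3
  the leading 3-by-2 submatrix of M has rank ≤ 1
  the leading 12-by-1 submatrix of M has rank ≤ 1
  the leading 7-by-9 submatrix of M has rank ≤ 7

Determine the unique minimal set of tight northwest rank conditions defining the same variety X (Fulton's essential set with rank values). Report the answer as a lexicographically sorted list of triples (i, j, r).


Recovering R(i,j) via the rank-extension bound from the 37 conditions:

  row 1: 1  1  1  1  1  1  1  1  1  1  1  1
  row 2: 1  1  1  1  1  2  2  2  2  2  2  2
  row 3: 1  1  1  1  1  2  2  3  3  3  3  3
  row 4: 1  1  2  2  2  3  3  4  4  4  4  4
  row 5: 1  1  2  2  3  4  4  5  5  5  5  5
  row 6: 1  2  3  3  4  5  5  6  6  6  6  6
  row 7: 1  2  3  3  4  5  5  6  6  6  6  7
  row 8: 1  2  3  4  5  6  6  7  7  7  7  8
  row 9: 1  2  3  4  5  6  6  7  8  8  8  9
  row 10: 1  2  3  4  5  6  7  8  9  9  9  10
  row 11: 1  2  3  4  5  6  7  8  9  9  10  11
  row 12: 1  2  3  4  5  6  7  8  9  10  11  12

second differences of R give the permutation w = (1, 6, 8, 3, 5, 2, 12, 4, 9, 7, 11, 10).

Fulton essential set (9 of the 19 Rothe cells):

[(3, 5, 1), (3, 7, 2), (5, 2, 1), (5, 4, 2), (7, 4, 3), (7, 7, 5), (7, 11, 6), (9, 7, 6), (11, 10, 9)]


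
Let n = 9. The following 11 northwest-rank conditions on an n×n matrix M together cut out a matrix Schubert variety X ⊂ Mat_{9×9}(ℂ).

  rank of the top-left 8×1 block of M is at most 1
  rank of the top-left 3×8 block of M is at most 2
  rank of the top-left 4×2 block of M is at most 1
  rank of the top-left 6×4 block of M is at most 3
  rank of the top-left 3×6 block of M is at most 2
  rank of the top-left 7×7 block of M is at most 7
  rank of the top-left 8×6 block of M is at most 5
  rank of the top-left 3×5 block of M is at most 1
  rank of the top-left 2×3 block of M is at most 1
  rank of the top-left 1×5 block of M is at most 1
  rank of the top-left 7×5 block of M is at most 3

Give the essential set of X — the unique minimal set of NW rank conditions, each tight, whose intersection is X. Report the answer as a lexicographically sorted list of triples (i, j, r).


Rank table r_w(9×9) implied by the 11 constraints:

  row 1: 1  1  1  1  1  1  1  1  1
  row 2: 1  1  1  1  1  2  2  2  2
  row 3: 1  1  1  1  1  2  2  2  3
  row 4: 1  1  2  2  2  3  3  3  4
  row 5: 1  2  3  3  3  4  4  4  5
  row 6: 1  2  3  3  3  4  5  5  6
  row 7: 1  2  3  3  3  4  5  6  7
  row 8: 1  2  3  4  4  5  6  7  8
  row 9: 1  2  3  4  5  6  7  8  9

second differences of R give the permutation w = (1, 6, 9, 3, 2, 7, 8, 4, 5).

|D(w)|=15, |Ess(w)|=4:

[(3, 5, 1), (3, 8, 2), (4, 2, 1), (7, 5, 3)]


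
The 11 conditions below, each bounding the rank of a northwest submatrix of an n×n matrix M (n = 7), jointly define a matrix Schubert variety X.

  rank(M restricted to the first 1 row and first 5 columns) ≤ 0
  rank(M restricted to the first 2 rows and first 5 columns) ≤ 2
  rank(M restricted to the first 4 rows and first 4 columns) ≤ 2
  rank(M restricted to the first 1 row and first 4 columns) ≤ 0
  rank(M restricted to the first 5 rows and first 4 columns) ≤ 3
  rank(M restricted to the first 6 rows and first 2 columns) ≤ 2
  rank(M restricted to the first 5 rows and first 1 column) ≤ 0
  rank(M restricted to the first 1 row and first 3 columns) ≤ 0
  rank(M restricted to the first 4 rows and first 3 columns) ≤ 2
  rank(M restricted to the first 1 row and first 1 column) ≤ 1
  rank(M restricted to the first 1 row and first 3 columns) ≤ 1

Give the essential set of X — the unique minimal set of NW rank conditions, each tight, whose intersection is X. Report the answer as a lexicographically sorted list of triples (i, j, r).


Propagating the 11 rank bounds to every northwest block:

  row 1: 0 0 0 0 0 1 1
  row 2: 0 1 1 1 1 2 2
  row 3: 0 1 2 2 2 3 3
  row 4: 0 1 2 2 3 4 4
  row 5: 0 1 2 3 4 5 5
  row 6: 1 2 3 4 5 6 6
  row 7: 1 2 3 4 5 6 7

giving w = (6, 2, 3, 5, 4, 1, 7) via Δ²R.

D(w) has 10 cells with 3 SE-corners; essential set:

[(1, 5, 0), (4, 4, 2), (5, 1, 0)]


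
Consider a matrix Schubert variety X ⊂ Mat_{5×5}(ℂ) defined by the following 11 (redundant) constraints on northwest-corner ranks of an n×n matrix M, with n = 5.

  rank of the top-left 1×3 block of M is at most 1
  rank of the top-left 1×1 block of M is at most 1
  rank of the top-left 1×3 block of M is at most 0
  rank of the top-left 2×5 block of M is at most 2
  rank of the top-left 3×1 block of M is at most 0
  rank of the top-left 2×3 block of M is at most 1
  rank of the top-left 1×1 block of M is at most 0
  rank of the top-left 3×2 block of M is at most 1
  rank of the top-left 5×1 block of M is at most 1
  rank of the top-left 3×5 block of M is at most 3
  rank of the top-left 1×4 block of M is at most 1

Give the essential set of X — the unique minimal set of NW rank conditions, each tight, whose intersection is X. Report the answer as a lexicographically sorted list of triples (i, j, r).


Rank table r_w(5×5) implied by the 11 constraints:

  R[1]: 0 0 0 1 1
  R[2]: 0 1 1 2 2
  R[3]: 0 1 2 3 3
  R[4]: 1 2 3 4 4
  R[5]: 1 2 3 4 5

the unique w with this rank table is (4, 2, 3, 1, 5).

D(w) has 5 cells with 2 SE-corners; essential set:

[(1, 3, 0), (3, 1, 0)]


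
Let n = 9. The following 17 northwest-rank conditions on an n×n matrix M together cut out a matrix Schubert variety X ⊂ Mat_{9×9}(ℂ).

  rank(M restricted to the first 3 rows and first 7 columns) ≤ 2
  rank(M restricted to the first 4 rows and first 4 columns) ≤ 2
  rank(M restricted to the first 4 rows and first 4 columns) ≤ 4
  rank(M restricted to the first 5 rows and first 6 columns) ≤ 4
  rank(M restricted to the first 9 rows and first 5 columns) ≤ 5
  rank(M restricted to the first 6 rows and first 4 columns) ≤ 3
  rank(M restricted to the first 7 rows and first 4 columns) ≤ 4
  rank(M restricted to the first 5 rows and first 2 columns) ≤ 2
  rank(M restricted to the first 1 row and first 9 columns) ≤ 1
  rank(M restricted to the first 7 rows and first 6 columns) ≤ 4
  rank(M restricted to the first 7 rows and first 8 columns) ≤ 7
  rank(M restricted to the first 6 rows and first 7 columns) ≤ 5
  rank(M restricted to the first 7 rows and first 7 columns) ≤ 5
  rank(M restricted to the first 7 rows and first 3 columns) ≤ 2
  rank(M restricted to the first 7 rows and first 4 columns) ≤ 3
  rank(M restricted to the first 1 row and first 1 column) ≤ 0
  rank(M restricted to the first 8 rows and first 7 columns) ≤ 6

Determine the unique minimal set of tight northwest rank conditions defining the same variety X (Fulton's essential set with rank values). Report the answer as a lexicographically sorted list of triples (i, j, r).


Reconstructing r_w from the 17 given conditions:

  R[1]: 0 | 1 | 1 | 1 | 1 | 1 | 1 | 1 | 1
  R[2]: 1 | 2 | 2 | 2 | 2 | 2 | 2 | 2 | 2
  R[3]: 1 | 2 | 2 | 2 | 2 | 2 | 2 | 3 | 3
  R[4]: 1 | 2 | 2 | 2 | 3 | 3 | 3 | 4 | 4
  R[5]: 1 | 2 | 2 | 3 | 4 | 4 | 4 | 5 | 5
  R[6]: 1 | 2 | 2 | 3 | 4 | 4 | 5 | 6 | 6
  R[7]: 1 | 2 | 2 | 3 | 4 | 4 | 5 | 6 | 7
  R[8]: 1 | 2 | 3 | 4 | 5 | 5 | 6 | 7 | 8
  R[9]: 1 | 2 | 3 | 4 | 5 | 6 | 7 | 8 | 9

the unique w with this rank table is (2, 1, 8, 5, 4, 7, 9, 3, 6).

D(w) has 13 cells with 5 SE-corners; essential set:

[(1, 1, 0), (3, 7, 2), (4, 4, 2), (7, 3, 2), (7, 6, 4)]


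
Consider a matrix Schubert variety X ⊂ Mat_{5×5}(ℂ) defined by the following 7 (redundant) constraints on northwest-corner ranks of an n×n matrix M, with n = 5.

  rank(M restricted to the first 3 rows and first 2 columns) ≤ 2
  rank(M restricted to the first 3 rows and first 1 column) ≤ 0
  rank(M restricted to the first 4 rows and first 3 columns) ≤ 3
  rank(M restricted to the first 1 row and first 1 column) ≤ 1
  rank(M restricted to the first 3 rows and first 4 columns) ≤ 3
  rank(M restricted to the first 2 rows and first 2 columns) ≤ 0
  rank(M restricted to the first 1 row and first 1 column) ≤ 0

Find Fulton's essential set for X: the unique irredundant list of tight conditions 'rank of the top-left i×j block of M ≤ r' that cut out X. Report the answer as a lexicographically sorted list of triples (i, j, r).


Recovering R(i,j) via the rank-extension bound from the 7 conditions:

  0 0 1 1 1
  0 0 1 2 2
  0 1 2 3 3
  1 2 3 4 4
  1 2 3 4 5

hence w(1..5) = (3, 4, 2, 1, 5).

D(w) has 5 cells with 2 SE-corners; essential set:

[(2, 2, 0), (3, 1, 0)]


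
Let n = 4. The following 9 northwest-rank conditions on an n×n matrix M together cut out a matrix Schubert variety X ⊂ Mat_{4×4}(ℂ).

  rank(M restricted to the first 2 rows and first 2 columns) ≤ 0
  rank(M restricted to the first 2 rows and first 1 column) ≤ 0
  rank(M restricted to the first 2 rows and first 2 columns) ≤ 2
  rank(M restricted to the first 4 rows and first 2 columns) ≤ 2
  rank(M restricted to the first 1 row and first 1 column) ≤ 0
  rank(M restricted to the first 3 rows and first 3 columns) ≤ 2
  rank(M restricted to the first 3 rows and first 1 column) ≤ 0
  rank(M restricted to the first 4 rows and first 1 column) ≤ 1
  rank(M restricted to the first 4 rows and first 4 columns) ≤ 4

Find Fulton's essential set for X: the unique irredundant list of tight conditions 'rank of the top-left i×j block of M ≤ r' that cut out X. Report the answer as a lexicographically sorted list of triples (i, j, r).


Recovering R(i,j) via the rank-extension bound from the 9 conditions:

  0, 0, 1, 1
  0, 0, 1, 2
  0, 1, 2, 3
  1, 2, 3, 4

reading off 1-entries of Δ²R: w = (3, 4, 2, 1).

D(w) has 5 cells with 2 SE-corners; essential set:

[(2, 2, 0), (3, 1, 0)]


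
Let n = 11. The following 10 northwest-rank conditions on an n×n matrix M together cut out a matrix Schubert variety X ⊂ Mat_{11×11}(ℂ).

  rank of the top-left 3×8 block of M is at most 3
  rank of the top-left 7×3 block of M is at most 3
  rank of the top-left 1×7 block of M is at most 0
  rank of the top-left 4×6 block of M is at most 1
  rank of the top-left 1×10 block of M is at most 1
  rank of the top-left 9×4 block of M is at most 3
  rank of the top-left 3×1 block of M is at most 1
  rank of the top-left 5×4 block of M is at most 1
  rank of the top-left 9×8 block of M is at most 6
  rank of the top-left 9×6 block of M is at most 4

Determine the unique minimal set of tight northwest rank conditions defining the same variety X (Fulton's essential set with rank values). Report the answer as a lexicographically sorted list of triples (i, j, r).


Propagating the 10 rank bounds to every northwest block:

  row 1: 0 0 0 0 0 0 0 1 1 1 1
  row 2: 1 1 1 1 1 1 1 2 2 2 2
  row 3: 1 1 1 1 1 1 2 3 3 3 3
  row 4: 1 1 1 1 1 1 2 3 4 4 4
  row 5: 1 1 1 1 2 2 3 4 5 5 5
  row 6: 1 2 2 2 3 3 4 5 6 6 6
  row 7: 1 2 3 3 4 4 5 6 7 7 7
  row 8: 1 2 3 3 4 4 5 6 7 8 8
  row 9: 1 2 3 3 4 4 5 6 7 8 9
  row 10: 1 2 3 4 5 5 6 7 8 9 10
  row 11: 1 2 3 4 5 6 7 8 9 10 11

reading off 1-entries of Δ²R: w = (8, 1, 7, 9, 5, 2, 3, 10, 11, 4, 6).

Fulton essential set (5 of the 24 Rothe cells):

[(1, 7, 0), (4, 6, 1), (5, 4, 1), (9, 4, 3), (9, 6, 4)]


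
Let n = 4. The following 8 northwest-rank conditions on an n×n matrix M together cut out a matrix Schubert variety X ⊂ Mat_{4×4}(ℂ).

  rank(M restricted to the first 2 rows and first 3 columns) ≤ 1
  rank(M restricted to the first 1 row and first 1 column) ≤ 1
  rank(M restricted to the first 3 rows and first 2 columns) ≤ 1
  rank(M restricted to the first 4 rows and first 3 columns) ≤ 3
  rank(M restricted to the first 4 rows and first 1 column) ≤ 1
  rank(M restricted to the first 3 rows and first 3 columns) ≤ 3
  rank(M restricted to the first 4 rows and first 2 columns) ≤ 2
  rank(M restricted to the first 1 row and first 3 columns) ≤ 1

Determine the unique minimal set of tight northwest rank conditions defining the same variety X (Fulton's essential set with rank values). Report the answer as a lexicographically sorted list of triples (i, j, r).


Rank table r_w(4×4) implied by the 8 constraints:

  R[1]: 1 1 1 1
  R[2]: 1 1 1 2
  R[3]: 1 1 2 3
  R[4]: 1 2 3 4

reading off 1-entries of Δ²R: w = (1, 4, 3, 2).

D(w) has 3 cells with 2 SE-corners; essential set:

[(2, 3, 1), (3, 2, 1)]


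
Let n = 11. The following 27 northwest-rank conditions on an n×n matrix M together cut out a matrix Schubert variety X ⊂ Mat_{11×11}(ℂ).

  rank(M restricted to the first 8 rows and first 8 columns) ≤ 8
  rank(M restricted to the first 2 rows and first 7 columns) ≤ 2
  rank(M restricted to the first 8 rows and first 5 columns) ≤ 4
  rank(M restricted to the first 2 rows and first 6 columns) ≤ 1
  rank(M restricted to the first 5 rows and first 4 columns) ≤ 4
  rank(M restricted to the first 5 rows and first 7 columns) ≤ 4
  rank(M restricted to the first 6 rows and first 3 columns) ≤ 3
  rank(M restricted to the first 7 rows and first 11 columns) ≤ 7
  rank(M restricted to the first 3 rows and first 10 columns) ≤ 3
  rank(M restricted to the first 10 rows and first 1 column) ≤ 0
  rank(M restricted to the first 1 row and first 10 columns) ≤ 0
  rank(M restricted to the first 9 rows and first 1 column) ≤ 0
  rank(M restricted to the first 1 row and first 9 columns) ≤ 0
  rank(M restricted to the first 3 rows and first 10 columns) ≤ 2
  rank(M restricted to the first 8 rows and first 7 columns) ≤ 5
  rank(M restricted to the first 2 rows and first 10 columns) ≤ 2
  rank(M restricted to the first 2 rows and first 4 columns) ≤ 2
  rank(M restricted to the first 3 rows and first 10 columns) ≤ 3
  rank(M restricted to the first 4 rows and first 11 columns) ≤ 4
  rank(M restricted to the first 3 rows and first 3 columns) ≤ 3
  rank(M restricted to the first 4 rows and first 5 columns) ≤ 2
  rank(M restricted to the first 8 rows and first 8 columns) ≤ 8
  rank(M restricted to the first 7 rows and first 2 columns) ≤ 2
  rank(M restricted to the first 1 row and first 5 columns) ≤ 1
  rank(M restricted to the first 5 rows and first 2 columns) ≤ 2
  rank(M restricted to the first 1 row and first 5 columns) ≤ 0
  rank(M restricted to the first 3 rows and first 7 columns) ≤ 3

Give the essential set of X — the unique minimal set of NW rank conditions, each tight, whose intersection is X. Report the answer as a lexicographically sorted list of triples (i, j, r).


Rank table r_w(11×11) implied by the 27 constraints:

  i=1: 0, 0, 0, 0, 0, 0, 0, 0, 0, 0, 1
  i=2: 0, 1, 1, 1, 1, 1, 1, 1, 1, 1, 2
  i=3: 0, 1, 2, 2, 2, 2, 2, 2, 2, 2, 3
  i=4: 0, 1, 2, 2, 2, 3, 3, 3, 3, 3, 4
  i=5: 0, 1, 2, 3, 3, 4, 4, 4, 4, 4, 5
  i=6: 0, 1, 2, 3, 4, 5, 5, 5, 5, 5, 6
  i=7: 0, 1, 2, 3, 4, 5, 5, 6, 6, 6, 7
  i=8: 0, 1, 2, 3, 4, 5, 5, 6, 7, 7, 8
  i=9: 0, 1, 2, 3, 4, 5, 6, 7, 8, 8, 9
  i=10: 0, 1, 2, 3, 4, 5, 6, 7, 8, 9, 10
  i=11: 1, 2, 3, 4, 5, 6, 7, 8, 9, 10, 11

second differences of R give the permutation w = (11, 2, 3, 6, 4, 5, 8, 9, 7, 10, 1).

D(w) has 23 cells with 4 SE-corners; essential set:

[(1, 10, 0), (4, 5, 2), (8, 7, 5), (10, 1, 0)]


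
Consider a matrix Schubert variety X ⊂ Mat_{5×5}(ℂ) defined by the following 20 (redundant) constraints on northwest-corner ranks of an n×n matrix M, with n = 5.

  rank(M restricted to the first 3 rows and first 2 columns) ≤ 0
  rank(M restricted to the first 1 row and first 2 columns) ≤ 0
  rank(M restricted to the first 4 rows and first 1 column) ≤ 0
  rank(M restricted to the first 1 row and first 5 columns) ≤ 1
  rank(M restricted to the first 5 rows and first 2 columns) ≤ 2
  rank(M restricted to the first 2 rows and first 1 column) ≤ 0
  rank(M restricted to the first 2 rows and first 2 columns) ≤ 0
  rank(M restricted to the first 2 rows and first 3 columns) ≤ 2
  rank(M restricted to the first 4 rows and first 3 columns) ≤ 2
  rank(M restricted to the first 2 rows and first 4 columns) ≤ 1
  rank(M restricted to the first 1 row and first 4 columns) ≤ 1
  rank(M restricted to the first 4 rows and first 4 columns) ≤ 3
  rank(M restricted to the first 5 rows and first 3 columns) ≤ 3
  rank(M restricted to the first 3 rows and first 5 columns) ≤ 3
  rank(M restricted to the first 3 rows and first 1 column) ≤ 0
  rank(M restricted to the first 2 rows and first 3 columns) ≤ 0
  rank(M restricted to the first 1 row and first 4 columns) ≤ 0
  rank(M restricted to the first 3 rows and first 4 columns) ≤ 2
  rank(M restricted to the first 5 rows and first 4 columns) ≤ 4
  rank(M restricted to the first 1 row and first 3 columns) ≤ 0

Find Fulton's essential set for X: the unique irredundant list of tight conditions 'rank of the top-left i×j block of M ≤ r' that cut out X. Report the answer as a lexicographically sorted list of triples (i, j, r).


Recovering R(i,j) via the rank-extension bound from the 20 conditions:

  R[1]: 0  0  0  0  1
  R[2]: 0  0  0  1  2
  R[3]: 0  0  1  2  3
  R[4]: 0  1  2  3  4
  R[5]: 1  2  3  4  5

the unique w with this rank table is (5, 4, 3, 2, 1).

4 SE-corners of the 10-cell Rothe diagram give Ess(w):

[(1, 4, 0), (2, 3, 0), (3, 2, 0), (4, 1, 0)]


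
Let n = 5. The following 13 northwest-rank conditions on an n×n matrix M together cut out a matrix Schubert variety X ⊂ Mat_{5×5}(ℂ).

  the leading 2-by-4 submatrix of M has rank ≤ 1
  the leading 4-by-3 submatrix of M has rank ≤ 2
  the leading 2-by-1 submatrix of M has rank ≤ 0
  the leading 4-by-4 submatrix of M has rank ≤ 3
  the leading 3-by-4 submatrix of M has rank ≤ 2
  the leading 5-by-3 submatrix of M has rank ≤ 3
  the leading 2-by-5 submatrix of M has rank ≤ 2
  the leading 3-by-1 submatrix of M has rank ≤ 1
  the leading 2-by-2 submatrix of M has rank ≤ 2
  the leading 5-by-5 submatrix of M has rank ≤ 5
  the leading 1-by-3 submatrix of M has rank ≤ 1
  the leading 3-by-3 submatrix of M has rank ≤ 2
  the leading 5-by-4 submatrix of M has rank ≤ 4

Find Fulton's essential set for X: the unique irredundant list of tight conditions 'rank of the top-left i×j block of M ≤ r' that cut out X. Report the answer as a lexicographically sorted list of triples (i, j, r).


Propagating the 13 rank bounds to every northwest block:

  i=1: 0 | 1 | 1 | 1 | 1
  i=2: 0 | 1 | 1 | 1 | 2
  i=3: 1 | 2 | 2 | 2 | 3
  i=4: 1 | 2 | 2 | 3 | 4
  i=5: 1 | 2 | 3 | 4 | 5

reading off 1-entries of Δ²R: w = (2, 5, 1, 4, 3).

D(w) has 5 cells with 3 SE-corners; essential set:

[(2, 1, 0), (2, 4, 1), (4, 3, 2)]


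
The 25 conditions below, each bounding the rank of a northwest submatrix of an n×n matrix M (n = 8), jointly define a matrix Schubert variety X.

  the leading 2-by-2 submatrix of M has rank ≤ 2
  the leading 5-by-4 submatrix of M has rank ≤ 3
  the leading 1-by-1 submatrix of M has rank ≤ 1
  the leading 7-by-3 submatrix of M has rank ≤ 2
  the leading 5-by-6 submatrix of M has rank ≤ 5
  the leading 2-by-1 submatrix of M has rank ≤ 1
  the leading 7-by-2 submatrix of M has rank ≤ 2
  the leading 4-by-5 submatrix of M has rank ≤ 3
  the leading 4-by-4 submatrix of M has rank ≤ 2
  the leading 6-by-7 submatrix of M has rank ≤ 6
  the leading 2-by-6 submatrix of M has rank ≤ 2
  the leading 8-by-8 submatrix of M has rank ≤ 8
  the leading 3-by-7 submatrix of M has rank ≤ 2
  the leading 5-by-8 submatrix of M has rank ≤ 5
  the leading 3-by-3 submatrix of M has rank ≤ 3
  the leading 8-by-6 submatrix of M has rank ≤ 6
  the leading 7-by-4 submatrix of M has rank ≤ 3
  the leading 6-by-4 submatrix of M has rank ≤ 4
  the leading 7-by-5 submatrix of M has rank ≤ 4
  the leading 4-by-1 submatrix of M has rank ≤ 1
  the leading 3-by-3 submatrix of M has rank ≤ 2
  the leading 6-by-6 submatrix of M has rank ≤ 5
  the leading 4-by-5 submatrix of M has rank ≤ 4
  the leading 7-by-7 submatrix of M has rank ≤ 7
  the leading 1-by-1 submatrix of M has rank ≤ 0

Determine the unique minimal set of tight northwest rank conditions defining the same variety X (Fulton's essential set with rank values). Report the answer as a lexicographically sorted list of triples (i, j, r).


Computing R[i][j] = min implied NW-rank bound (n=8, 25 conditions):

  row 1: 0 | 1 | 1 | 1 | 1 | 1 | 1 | 1
  row 2: 1 | 2 | 2 | 2 | 2 | 2 | 2 | 2
  row 3: 1 | 2 | 2 | 2 | 2 | 2 | 2 | 3
  row 4: 1 | 2 | 2 | 2 | 3 | 3 | 3 | 4
  row 5: 1 | 2 | 2 | 3 | 4 | 4 | 4 | 5
  row 6: 1 | 2 | 2 | 3 | 4 | 5 | 5 | 6
  row 7: 1 | 2 | 2 | 3 | 4 | 5 | 6 | 7
  row 8: 1 | 2 | 3 | 4 | 5 | 6 | 7 | 8

hence w(1..8) = (2, 1, 8, 5, 4, 6, 7, 3).

|D(w)|=11, |Ess(w)|=4:

[(1, 1, 0), (3, 7, 2), (4, 4, 2), (7, 3, 2)]


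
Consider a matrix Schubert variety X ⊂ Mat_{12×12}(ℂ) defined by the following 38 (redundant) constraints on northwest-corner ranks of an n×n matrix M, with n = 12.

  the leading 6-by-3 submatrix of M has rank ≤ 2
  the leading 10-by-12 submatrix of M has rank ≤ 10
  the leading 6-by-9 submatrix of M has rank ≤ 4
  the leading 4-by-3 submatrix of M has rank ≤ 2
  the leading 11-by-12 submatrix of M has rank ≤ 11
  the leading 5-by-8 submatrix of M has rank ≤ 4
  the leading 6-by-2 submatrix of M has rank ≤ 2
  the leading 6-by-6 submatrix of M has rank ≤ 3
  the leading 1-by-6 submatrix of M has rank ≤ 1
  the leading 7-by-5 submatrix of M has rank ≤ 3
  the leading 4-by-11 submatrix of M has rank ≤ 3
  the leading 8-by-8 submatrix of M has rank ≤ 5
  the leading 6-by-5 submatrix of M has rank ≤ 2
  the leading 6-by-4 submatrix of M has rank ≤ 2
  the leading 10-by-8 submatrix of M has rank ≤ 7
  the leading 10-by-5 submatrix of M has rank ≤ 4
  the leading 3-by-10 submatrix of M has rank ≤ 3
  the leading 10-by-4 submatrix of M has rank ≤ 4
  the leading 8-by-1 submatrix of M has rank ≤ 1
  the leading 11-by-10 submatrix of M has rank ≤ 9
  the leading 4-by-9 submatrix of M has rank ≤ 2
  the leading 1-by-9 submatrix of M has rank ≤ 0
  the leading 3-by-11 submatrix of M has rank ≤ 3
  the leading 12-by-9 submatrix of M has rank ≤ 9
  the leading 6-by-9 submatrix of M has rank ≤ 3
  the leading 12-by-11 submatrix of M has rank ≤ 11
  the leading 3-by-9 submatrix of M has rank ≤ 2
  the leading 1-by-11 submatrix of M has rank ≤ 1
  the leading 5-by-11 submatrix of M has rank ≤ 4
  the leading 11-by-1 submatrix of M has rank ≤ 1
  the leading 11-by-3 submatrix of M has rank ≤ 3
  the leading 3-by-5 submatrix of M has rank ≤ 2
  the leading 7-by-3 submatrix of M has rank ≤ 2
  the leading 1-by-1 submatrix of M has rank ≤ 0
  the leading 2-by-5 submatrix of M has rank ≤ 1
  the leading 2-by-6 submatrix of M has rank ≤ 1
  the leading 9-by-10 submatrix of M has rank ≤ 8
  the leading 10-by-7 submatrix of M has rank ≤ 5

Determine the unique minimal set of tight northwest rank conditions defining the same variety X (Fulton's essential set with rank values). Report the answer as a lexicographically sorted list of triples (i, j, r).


Propagating the 38 rank bounds to every northwest block:

  row 1: 0 0 0 0 0 0 0 0 0 1 1 1
  row 2: 1 1 1 1 1 1 1 1 1 2 2 2
  row 3: 1 2 2 2 2 2 2 2 2 3 3 3
  row 4: 1 2 2 2 2 2 2 2 2 3 3 4
  row 5: 1 2 2 2 2 3 3 3 3 4 4 5
  row 6: 1 2 2 2 2 3 3 3 3 4 5 6
  row 7: 1 2 2 3 3 4 4 4 4 5 6 7
  row 8: 1 2 3 4 4 5 5 5 5 6 7 8
  row 9: 1 2 3 4 4 5 5 6 6 7 8 9
  row 10: 1 2 3 4 4 5 5 6 7 8 9 10
  row 11: 1 2 3 4 5 6 6 7 8 9 10 11
  row 12: 1 2 3 4 5 6 7 8 9 10 11 12

giving w = (10, 1, 2, 12, 6, 11, 4, 3, 8, 9, 5, 7) via Δ²R.

Fulton essential set (8 of the 31 Rothe cells):

[(1, 9, 0), (4, 9, 2), (4, 11, 3), (6, 5, 2), (6, 9, 3), (7, 3, 2), (10, 5, 4), (10, 7, 5)]


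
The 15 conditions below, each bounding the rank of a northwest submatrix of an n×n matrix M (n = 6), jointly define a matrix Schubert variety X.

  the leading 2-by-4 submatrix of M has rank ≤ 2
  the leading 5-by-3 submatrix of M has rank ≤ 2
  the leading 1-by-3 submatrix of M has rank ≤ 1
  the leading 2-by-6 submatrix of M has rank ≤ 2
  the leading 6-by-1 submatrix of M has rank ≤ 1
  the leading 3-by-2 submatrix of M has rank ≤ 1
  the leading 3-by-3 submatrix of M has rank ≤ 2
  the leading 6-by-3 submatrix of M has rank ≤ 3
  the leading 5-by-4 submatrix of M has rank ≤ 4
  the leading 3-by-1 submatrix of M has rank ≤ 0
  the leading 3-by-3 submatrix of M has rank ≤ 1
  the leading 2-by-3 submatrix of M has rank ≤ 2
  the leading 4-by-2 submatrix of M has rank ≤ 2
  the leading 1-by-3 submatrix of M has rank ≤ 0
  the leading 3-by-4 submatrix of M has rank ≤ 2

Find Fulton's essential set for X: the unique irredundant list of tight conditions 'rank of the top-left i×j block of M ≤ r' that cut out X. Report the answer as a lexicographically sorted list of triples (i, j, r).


Recovering R(i,j) via the rank-extension bound from the 15 conditions:

  row 1: 0, 0, 0, 1, 1, 1
  row 2: 0, 1, 1, 2, 2, 2
  row 3: 0, 1, 1, 2, 3, 3
  row 4: 1, 2, 2, 3, 4, 4
  row 5: 1, 2, 2, 3, 4, 5
  row 6: 1, 2, 3, 4, 5, 6

giving w = (4, 2, 5, 1, 6, 3) via Δ²R.

|D(w)|=7, |Ess(w)|=4:

[(1, 3, 0), (3, 1, 0), (3, 3, 1), (5, 3, 2)]


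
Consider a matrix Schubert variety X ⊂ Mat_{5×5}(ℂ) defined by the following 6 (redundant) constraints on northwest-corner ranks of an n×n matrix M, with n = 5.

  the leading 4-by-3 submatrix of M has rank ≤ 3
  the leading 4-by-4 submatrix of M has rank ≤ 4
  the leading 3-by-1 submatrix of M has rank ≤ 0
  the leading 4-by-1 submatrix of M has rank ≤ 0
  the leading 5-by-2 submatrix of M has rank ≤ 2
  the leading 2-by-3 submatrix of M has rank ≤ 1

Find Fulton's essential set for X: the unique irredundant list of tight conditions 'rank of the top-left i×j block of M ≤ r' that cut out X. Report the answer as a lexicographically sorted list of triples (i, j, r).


Propagating the 6 rank bounds to every northwest block:

  i=1: 0, 1, 1, 1, 1
  i=2: 0, 1, 1, 2, 2
  i=3: 0, 1, 2, 3, 3
  i=4: 0, 1, 2, 3, 4
  i=5: 1, 2, 3, 4, 5

the unique w with this rank table is (2, 4, 3, 5, 1).

|D(w)|=5, |Ess(w)|=2:

[(2, 3, 1), (4, 1, 0)]


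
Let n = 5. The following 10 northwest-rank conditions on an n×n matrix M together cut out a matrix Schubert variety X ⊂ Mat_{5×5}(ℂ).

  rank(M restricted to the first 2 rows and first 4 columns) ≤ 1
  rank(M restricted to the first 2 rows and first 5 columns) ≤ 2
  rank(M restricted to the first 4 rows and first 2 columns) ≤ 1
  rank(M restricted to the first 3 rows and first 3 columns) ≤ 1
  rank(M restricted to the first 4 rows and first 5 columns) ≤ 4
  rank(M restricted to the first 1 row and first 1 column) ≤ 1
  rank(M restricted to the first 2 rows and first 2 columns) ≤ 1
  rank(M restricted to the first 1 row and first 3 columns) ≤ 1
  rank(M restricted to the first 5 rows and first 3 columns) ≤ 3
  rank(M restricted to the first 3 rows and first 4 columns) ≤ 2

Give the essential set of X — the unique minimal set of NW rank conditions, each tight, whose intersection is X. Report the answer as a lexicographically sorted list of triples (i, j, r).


Propagating the 10 rank bounds to every northwest block:

  row 1: 1 | 1 | 1 | 1 | 1
  row 2: 1 | 1 | 1 | 1 | 2
  row 3: 1 | 1 | 1 | 2 | 3
  row 4: 1 | 1 | 2 | 3 | 4
  row 5: 1 | 2 | 3 | 4 | 5

second differences of R give the permutation w = (1, 5, 4, 3, 2).

Fulton essential set (3 of the 6 Rothe cells):

[(2, 4, 1), (3, 3, 1), (4, 2, 1)]


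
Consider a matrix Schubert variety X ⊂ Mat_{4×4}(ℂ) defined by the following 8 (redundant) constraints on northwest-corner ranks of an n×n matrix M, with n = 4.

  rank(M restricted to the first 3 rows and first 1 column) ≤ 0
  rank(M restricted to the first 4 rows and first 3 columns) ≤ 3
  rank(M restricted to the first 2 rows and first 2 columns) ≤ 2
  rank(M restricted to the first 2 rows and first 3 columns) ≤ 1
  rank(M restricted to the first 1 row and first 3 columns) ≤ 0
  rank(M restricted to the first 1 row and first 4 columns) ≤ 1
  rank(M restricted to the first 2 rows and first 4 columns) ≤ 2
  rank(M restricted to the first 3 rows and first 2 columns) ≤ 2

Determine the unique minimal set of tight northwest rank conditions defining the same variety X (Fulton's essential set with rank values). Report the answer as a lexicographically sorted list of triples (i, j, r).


Computing R[i][j] = min implied NW-rank bound (n=4, 8 conditions):

  row 1: 0, 0, 0, 1
  row 2: 0, 1, 1, 2
  row 3: 0, 1, 2, 3
  row 4: 1, 2, 3, 4

reading off 1-entries of Δ²R: w = (4, 2, 3, 1).

ℓ(w)=5; the 2 essential cells (i,j,r):

[(1, 3, 0), (3, 1, 0)]


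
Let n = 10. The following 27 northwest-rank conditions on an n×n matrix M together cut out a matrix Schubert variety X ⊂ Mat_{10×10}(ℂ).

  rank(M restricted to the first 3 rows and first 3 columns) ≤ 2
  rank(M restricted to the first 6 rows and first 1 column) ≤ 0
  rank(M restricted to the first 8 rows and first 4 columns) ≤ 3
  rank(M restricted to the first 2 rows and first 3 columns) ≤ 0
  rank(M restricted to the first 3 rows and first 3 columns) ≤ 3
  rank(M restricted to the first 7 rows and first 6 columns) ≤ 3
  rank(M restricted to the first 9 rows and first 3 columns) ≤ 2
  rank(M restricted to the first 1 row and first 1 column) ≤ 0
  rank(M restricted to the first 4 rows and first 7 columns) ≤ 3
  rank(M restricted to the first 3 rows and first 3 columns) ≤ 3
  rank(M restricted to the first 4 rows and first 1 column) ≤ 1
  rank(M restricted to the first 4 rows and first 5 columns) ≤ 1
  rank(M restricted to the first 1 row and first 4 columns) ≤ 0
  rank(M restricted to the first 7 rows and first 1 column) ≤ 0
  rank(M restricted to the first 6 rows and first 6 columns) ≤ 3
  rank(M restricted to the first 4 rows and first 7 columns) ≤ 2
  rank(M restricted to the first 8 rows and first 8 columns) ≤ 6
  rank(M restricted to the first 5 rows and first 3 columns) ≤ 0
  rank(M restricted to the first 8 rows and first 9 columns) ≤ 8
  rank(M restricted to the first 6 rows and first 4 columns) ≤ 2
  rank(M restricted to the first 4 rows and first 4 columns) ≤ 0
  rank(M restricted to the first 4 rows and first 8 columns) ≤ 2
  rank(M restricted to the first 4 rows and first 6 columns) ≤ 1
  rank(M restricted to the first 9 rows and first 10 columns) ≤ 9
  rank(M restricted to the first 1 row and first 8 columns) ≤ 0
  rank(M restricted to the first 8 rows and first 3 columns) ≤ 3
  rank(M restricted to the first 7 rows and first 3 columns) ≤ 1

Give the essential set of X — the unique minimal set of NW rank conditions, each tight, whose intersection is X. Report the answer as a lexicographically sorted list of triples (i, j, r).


The tightest implied rank at each (i,j), from the 27 conditions:

  R[1]: 0 0 0 0 0 0 0 0 1 1
  R[2]: 0 0 0 0 1 1 1 1 2 2
  R[3]: 0 0 0 0 1 1 2 2 3 3
  R[4]: 0 0 0 0 1 1 2 2 3 4
  R[5]: 0 0 0 1 2 2 3 3 4 5
  R[6]: 0 1 1 2 3 3 4 4 5 6
  R[7]: 0 1 1 2 3 3 4 5 6 7
  R[8]: 1 2 2 3 4 4 5 6 7 8
  R[9]: 1 2 2 3 4 5 6 7 8 9
  R[10]: 1 2 3 4 5 6 7 8 9 10

the unique w with this rank table is (9, 5, 7, 10, 4, 2, 8, 1, 6, 3).

D(w) has 31 cells with 9 SE-corners; essential set:

[(1, 8, 0), (4, 4, 0), (4, 6, 1), (4, 8, 2), (5, 3, 0), (7, 1, 0), (7, 3, 1), (7, 6, 3), (9, 3, 2)]


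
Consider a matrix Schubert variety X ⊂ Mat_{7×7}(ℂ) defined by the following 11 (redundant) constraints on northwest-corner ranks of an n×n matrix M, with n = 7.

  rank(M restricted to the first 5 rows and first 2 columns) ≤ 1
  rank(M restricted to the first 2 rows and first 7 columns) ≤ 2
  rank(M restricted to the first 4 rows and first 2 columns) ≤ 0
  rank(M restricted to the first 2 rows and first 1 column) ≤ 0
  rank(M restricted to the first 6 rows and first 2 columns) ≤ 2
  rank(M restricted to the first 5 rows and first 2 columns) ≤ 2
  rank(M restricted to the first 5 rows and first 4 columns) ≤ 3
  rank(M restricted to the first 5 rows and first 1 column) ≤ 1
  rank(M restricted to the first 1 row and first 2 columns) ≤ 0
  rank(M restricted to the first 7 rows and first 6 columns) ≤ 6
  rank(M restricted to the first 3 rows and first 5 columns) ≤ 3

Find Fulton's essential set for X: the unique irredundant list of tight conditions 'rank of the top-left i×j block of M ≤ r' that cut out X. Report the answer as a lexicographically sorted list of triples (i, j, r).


Rank table r_w(7×7) implied by the 11 constraints:

  R[1]: 0 | 0 | 1 | 1 | 1 | 1 | 1
  R[2]: 0 | 0 | 1 | 2 | 2 | 2 | 2
  R[3]: 0 | 0 | 1 | 2 | 3 | 3 | 3
  R[4]: 0 | 0 | 1 | 2 | 3 | 4 | 4
  R[5]: 1 | 1 | 2 | 3 | 4 | 5 | 5
  R[6]: 1 | 2 | 3 | 4 | 5 | 6 | 6
  R[7]: 1 | 2 | 3 | 4 | 5 | 6 | 7

the unique w with this rank table is (3, 4, 5, 6, 1, 2, 7).

Rothe diagram D(w) (8 cells), 1 SE-corner (essential condition):

[(4, 2, 0)]
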